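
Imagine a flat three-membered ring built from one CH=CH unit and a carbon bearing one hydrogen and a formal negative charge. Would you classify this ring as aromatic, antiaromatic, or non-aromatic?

Check conjugation: every atom in a ring double bond is sp² and brings one electron to the p orbital; the carbanion's lone pair occupies the p orbital — every position has a p orbital, so the cyclic π system is continuous.
π-electron count: 1 × 2 = 2 from the double-bond unit + 2 from the CH(-) atom = 4.
4 = 4(1); a planar, fully conjugated 4n system is antiaromatic.
(This ring is the cyclopropenyl anion.)

Antiaromatic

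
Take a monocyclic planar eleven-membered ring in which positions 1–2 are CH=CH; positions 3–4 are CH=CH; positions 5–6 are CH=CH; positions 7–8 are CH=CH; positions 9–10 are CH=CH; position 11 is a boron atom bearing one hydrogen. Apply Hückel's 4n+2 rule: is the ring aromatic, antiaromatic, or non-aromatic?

All ring atoms are sp² and supply a p orbital to the ring (the double-bond atoms are sp², each contributing one p electron; the boron has an empty p orbital); the conjugation is uninterrupted.
Counting π electrons: 5 × 2 = 10 from the double-bond units + 0 from the BH atom = 10.
Since 10 = 4·2 + 2, the ring meets the 4n+2 criterion.

Aromatic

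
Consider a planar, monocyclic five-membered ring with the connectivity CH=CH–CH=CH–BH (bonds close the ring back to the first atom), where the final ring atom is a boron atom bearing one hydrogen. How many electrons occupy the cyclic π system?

Every ring atom contributes a p orbital perpendicular to the ring (the double-bond atoms are sp², each contributing one p electron; the boron has an empty p orbital), so the π system is cyclic and fully conjugated.
Counting π electrons: 2 × 2 = 4 from the double-bond units + 0 from the BH atom = 4.
This is borole.

4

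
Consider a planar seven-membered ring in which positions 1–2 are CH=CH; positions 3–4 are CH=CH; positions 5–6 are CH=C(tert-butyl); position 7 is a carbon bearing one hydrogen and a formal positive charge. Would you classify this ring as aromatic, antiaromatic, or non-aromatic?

Aromatic

All ring atoms are sp² and supply a p orbital to the ring (each doubly-bonded ring atom is sp² with one p-orbital electron; the carbocation has an empty p orbital); the conjugation is uninterrupted.
Adding the contributions, 3 × 2 = 6 from the double-bond units + 0 from the CH(+) atom = 6.
Since 6 = 4·1 + 2, the ring meets the 4n+2 criterion.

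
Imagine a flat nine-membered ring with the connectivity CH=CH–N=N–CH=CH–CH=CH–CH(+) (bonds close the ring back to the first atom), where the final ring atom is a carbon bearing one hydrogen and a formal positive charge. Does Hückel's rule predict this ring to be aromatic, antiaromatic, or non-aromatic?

Antiaromatic

The p orbitals form a continuous loop: every atom in a ring double bond is sp² and brings one electron to the p orbital; each sp² =N– keeps its lone pair in-plane and puts one electron into the π system; the carbocation has an empty p orbital. The ring is fully conjugated.
π-electron count: 4 × 2 = 8 from the double-bond units + 0 from the CH(+) atom = 8.
A 4n π count (8, n = 2) in a planar conjugated ring means antiaromatic.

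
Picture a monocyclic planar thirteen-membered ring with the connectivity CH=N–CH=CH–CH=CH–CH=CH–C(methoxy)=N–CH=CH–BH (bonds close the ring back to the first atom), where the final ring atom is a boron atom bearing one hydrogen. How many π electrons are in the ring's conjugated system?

12

The p orbitals form a continuous loop: the double-bond atoms are sp², each contributing one p electron; each sp² =N– keeps its lone pair in-plane and puts one electron into the π system; the boron has an empty p orbital. The ring is fully conjugated.
Tallying contributions gives 6 × 2 = 12 from the double-bond units + 0 from the BH atom = 12.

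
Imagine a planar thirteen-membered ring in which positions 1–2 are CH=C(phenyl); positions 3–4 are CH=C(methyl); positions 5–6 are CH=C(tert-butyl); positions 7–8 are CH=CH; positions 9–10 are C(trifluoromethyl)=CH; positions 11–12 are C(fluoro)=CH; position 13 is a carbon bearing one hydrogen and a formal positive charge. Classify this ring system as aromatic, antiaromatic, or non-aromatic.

The p orbitals form a continuous loop: each doubly-bonded ring atom is sp² with one p-orbital electron; the carbocation has an empty p orbital. The ring is fully conjugated.
Counting π electrons: 6 × 2 = 12 from the double-bond units + 0 from the CH(+) atom = 12.
12 = 4(3); a planar, fully conjugated 4n system is antiaromatic.

Antiaromatic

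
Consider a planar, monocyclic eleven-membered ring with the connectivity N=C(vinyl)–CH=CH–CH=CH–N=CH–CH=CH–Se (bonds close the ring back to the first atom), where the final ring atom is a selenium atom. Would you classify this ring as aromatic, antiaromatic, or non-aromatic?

Check conjugation: each doubly-bonded ring atom is sp² with one p-orbital electron; each =N– nitrogen is pyridine-type (lone pair in the sp² plane, one electron in the p orbital); the selenium donates one lone pair from its p orbital — every position has a p orbital, so the cyclic π system is continuous.
π-electron count: 5 × 2 = 10 from the double-bond units + 2 from the Se atom = 12.
12 = 4(3); a planar, fully conjugated 4n system is antiaromatic.

Antiaromatic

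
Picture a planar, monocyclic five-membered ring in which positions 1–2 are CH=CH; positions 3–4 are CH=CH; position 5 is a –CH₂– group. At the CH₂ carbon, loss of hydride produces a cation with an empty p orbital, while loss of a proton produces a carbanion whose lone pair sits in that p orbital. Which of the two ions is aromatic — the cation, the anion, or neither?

In either ion the ring is fully conjugated: every atom, including the new sp² carbon, supplies a p orbital.
Cation: 2 × 2 + 0 = 4 π electrons → 4(1), antiaromatic.
Anion: 2 × 2 + 2 = 6 π electrons → 4(1)+2, aromatic.

The anion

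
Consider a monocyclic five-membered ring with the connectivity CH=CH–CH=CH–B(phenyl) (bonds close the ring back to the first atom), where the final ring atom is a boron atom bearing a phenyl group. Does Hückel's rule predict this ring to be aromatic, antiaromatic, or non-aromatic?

Antiaromatic

Every ring atom contributes a p orbital perpendicular to the ring (the double-bond atoms are sp², each contributing one p electron; the boron has an empty p orbital), so the π system is cyclic and fully conjugated.
Tallying contributions gives 2 × 2 = 4 from the double-bond units + 0 from the B(phenyl) atom = 4.
With 4 = 4·1 π electrons, Hückel's rule classifies the planar ring as antiaromatic.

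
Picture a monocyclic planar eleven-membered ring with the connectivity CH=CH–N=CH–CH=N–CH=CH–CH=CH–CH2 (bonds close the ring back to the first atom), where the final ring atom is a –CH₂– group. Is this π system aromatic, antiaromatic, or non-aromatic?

The CH2 position has four σ bonds — the tetrahedral CH₂ carbon is sp³ and has no p orbital in the ring π system — so the cyclic conjugation is interrupted.
Hückel's rule only applies to fully conjugated rings, so this one is simply non-aromatic.

Non-aromatic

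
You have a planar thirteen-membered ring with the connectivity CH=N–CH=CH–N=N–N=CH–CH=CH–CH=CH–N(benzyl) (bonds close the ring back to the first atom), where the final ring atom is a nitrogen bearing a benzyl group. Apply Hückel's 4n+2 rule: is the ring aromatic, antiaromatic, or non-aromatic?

All ring atoms are sp² and supply a p orbital to the ring (the double-bond atoms are sp², each contributing one p electron; each sp² =N– keeps its lone pair in-plane and puts one electron into the π system; the pyrrole-type nitrogen donates its lone pair from the p orbital); the conjugation is uninterrupted.
Counting π electrons: 6 × 2 = 12 from the double-bond units + 2 from the N(benzyl) atom = 14.
Since 14 = 4·3 + 2, the ring meets the 4n+2 criterion.

Aromatic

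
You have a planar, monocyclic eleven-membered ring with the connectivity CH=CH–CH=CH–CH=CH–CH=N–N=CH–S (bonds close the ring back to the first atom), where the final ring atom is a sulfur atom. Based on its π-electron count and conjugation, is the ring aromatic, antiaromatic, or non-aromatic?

All ring atoms are sp² and supply a p orbital to the ring (each doubly-bonded ring atom is sp² with one p-orbital electron; each =N– nitrogen is pyridine-type (lone pair in the sp² plane, one electron in the p orbital); the sulfur donates one lone pair from its p orbital); the conjugation is uninterrupted.
Counting π electrons: 5 × 2 = 10 from the double-bond units + 2 from the S atom = 12.
A 4n π count (12, n = 3) in a planar conjugated ring means antiaromatic.

Antiaromatic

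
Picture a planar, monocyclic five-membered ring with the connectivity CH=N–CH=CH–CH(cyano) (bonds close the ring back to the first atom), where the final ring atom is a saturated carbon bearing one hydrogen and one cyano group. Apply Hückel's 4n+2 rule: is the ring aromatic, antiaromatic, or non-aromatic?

Non-aromatic

Because that saturated carbon is sp³ and has no p orbital in the ring π system at the CH(cyano) position, the π system cannot extend all the way around the ring.
Without a continuous loop of overlapping p orbitals the Hückel electron count never comes into play.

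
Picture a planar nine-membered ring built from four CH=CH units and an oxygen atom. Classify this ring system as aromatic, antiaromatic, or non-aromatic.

All ring atoms are sp² and supply a p orbital to the ring (each doubly-bonded ring atom is sp² with one p-orbital electron; the oxygen donates one lone pair from its p orbital); the conjugation is uninterrupted.
Counting π electrons: 4 × 2 = 8 from the double-bond units + 2 from the O atom = 10.
That gives a 4n+2 count (10, n = 2).

Aromatic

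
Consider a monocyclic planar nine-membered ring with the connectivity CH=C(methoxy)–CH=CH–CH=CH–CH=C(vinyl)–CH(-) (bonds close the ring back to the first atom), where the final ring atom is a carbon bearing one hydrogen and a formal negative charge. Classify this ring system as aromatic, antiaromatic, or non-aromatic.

Every ring atom contributes a p orbital perpendicular to the ring (the double-bond atoms are sp², each contributing one p electron; the carbanion's lone pair occupies the p orbital), so the π system is cyclic and fully conjugated.
Counting π electrons: 4 × 2 = 8 from the double-bond units + 2 from the CH(-) atom = 10.
That gives a 4n+2 count (10, n = 2).

Aromatic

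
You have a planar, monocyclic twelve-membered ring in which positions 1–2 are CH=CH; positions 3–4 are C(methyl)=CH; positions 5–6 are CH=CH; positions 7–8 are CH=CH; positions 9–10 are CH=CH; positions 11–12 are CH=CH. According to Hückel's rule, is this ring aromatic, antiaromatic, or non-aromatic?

The p orbitals form a continuous loop: every atom in a ring double bond is sp² and brings one electron to the p orbital. The ring is fully conjugated.
π-electron count: 6 × 2 = 12 from the 6 double-bond units.
A 4n π count (12, n = 3) in a planar conjugated ring means antiaromatic.

Antiaromatic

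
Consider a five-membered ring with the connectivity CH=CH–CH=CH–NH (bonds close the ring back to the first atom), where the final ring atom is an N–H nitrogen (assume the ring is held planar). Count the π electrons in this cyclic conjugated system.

6

Check conjugation: the double-bond atoms are sp², each contributing one p electron; the pyrrole-type nitrogen donates its lone pair from the p orbital — every position has a p orbital, so the cyclic π system is continuous.
Tallying contributions gives 2 × 2 = 4 from the double-bond units + 2 from the NH atom = 6.
(This ring is pyrrole.)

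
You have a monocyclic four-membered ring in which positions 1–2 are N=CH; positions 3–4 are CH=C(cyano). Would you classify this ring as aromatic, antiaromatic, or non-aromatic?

Check conjugation: every atom in a ring double bond is sp² and brings one electron to the p orbital; each sp² =N– keeps its lone pair in-plane and puts one electron into the π system — every position has a p orbital, so the cyclic π system is continuous.
π-electron count: 2 × 2 = 4 from the 2 double-bond units.
With 4 = 4·1 π electrons, Hückel's rule classifies the planar ring as antiaromatic.

Antiaromatic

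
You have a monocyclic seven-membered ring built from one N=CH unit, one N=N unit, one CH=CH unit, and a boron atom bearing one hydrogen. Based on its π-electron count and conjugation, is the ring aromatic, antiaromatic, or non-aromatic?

Every ring atom contributes a p orbital perpendicular to the ring (every atom in a ring double bond is sp² and brings one electron to the p orbital; the doubly-bonded nitrogens are pyridine-type — their lone pairs lie in the ring plane, leaving one electron in the p orbital; the boron has an empty p orbital), so the π system is cyclic and fully conjugated.
Counting π electrons: 3 × 2 = 6 from the double-bond units + 0 from the BH atom = 6.
With 6 π electrons (n = 1), the Hückel 4n+2 condition holds.

Aromatic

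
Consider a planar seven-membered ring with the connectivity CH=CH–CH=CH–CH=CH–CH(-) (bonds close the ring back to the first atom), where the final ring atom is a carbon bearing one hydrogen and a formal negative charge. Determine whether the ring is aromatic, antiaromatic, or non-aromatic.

Check conjugation: every atom in a ring double bond is sp² and brings one electron to the p orbital; the carbanion's lone pair occupies the p orbital — every position has a p orbital, so the cyclic π system is continuous.
Counting π electrons: 3 × 2 = 6 from the double-bond units + 2 from the CH(-) atom = 8.
8 is a 4n count (n = 2), so the planar conjugated ring is antiaromatic.
(The species described is the cycloheptatrienyl anion.)

Antiaromatic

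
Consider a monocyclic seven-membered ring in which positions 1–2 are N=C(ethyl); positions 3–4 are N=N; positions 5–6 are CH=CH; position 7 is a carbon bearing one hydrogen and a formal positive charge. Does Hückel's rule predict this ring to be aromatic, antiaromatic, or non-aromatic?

Aromatic

The p orbitals form a continuous loop: each doubly-bonded ring atom is sp² with one p-orbital electron; each =N– nitrogen is pyridine-type (lone pair in the sp² plane, one electron in the p orbital); the carbocation has an empty p orbital. The ring is fully conjugated.
Adding the contributions, 3 × 2 = 6 from the double-bond units + 0 from the CH(+) atom = 6.
With 6 π electrons (n = 1), the Hückel 4n+2 condition holds.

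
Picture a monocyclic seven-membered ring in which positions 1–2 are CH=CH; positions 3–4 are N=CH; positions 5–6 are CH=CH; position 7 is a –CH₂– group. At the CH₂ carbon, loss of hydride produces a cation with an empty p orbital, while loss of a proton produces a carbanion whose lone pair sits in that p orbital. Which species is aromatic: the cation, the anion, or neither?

The cation

Once that carbon is sp², every ring atom has a p orbital and both ions are fully conjugated.
Cation: 3 × 2 + 0 = 6 π electrons → 4(1)+2, aromatic.
Anion: 3 × 2 + 2 = 8 π electrons → 4(2), antiaromatic.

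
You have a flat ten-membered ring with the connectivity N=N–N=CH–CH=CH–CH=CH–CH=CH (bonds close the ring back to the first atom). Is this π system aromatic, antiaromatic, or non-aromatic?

Check conjugation: every atom in a ring double bond is sp² and brings one electron to the p orbital; each =N– nitrogen is pyridine-type (lone pair in the sp² plane, one electron in the p orbital) — every position has a p orbital, so the cyclic π system is continuous.
π-electron count: 5 × 2 = 10 from the 5 double-bond units.
That gives a 4n+2 count (10, n = 2).

Aromatic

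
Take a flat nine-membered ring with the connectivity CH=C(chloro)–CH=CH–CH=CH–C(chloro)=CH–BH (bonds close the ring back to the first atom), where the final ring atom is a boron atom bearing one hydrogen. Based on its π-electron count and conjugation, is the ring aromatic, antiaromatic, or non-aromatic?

Antiaromatic

The p orbitals form a continuous loop: every atom in a ring double bond is sp² and brings one electron to the p orbital; the boron has an empty p orbital. The ring is fully conjugated.
π-electron count: 4 × 2 = 8 from the double-bond units + 0 from the BH atom = 8.
With 8 = 4·2 π electrons, Hückel's rule classifies the planar ring as antiaromatic.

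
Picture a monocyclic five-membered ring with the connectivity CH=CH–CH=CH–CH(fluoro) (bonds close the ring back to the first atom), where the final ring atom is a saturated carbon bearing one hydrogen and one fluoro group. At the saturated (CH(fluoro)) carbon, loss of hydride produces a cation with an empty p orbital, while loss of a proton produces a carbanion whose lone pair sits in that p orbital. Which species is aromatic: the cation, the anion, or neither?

The anion

In either ion the ring is fully conjugated: every atom, including the new sp² carbon, supplies a p orbital.
Cation: 2 × 2 + 0 = 4 π electrons → 4(1), antiaromatic.
Anion: 2 × 2 + 2 = 6 π electrons → 4(1)+2, aromatic.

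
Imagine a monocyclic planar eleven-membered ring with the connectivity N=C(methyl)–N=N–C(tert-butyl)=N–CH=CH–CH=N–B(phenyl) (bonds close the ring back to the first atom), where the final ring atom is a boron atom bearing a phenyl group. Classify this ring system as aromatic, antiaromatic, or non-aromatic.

The p orbitals form a continuous loop: every atom in a ring double bond is sp² and brings one electron to the p orbital; the doubly-bonded nitrogens are pyridine-type — their lone pairs lie in the ring plane, leaving one electron in the p orbital; the boron has an empty p orbital. The ring is fully conjugated.
Counting π electrons: 5 × 2 = 10 from the double-bond units + 0 from the B(phenyl) atom = 10.
10 = 4(2) + 2, which satisfies Hückel's 4n+2 rule.

Aromatic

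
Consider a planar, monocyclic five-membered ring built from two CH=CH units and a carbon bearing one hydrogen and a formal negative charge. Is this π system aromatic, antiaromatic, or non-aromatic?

Aromatic

The p orbitals form a continuous loop: every atom in a ring double bond is sp² and brings one electron to the p orbital; the carbanion's lone pair occupies the p orbital. The ring is fully conjugated.
Adding the contributions, 2 × 2 = 4 from the double-bond units + 2 from the CH(-) atom = 6.
Since 6 = 4·1 + 2, the ring meets the 4n+2 criterion.
(The species described is the cyclopentadienyl anion.)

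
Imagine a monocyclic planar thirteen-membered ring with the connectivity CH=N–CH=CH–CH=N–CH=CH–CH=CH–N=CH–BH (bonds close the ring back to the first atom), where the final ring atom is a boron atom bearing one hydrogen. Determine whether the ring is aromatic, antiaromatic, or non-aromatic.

Antiaromatic

The p orbitals form a continuous loop: the double-bond atoms are sp², each contributing one p electron; the doubly-bonded nitrogens are pyridine-type — their lone pairs lie in the ring plane, leaving one electron in the p orbital; the boron has an empty p orbital. The ring is fully conjugated.
Counting π electrons: 6 × 2 = 12 from the double-bond units + 0 from the BH atom = 12.
With 12 = 4·3 π electrons, Hückel's rule classifies the planar ring as antiaromatic.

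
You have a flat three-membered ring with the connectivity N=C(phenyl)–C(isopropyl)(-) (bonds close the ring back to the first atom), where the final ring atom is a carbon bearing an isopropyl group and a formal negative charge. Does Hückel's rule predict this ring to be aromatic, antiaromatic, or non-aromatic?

Antiaromatic

All ring atoms are sp² and supply a p orbital to the ring (each doubly-bonded ring atom is sp² with one p-orbital electron; the doubly-bonded nitrogens are pyridine-type — their lone pairs lie in the ring plane, leaving one electron in the p orbital; the carbanion's lone pair occupies the p orbital); the conjugation is uninterrupted.
π-electron count: 1 × 2 = 2 from the double-bond unit + 2 from the C(isopropyl)(-) atom = 4.
A 4n π count (4, n = 1) in a planar conjugated ring means antiaromatic.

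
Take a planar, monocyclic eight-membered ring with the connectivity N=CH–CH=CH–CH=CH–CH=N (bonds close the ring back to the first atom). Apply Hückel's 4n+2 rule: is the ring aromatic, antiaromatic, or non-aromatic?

All ring atoms are sp² and supply a p orbital to the ring (each doubly-bonded ring atom is sp² with one p-orbital electron; each =N– nitrogen is pyridine-type (lone pair in the sp² plane, one electron in the p orbital)); the conjugation is uninterrupted.
Counting π electrons: 4 × 2 = 8 from the 4 double-bond units.
8 is a 4n count (n = 2), so the planar conjugated ring is antiaromatic.

Antiaromatic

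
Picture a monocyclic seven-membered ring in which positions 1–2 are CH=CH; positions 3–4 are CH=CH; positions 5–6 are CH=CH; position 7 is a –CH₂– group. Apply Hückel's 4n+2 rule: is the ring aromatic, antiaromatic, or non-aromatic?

Non-aromatic

The CH2 position has four σ bonds — the tetrahedral CH₂ carbon is sp³ and has no p orbital in the ring π system — so the cyclic conjugation is interrupted.
Hückel's rule only applies to fully conjugated rings, so this one is simply non-aromatic.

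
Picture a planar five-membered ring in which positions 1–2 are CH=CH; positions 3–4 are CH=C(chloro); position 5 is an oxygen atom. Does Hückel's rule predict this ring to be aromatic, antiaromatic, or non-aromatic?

All ring atoms are sp² and supply a p orbital to the ring (each doubly-bonded ring atom is sp² with one p-orbital electron; the oxygen donates one lone pair from its p orbital); the conjugation is uninterrupted.
π-electron count: 2 × 2 = 4 from the double-bond units + 2 from the O atom = 6.
That gives a 4n+2 count (6, n = 1).

Aromatic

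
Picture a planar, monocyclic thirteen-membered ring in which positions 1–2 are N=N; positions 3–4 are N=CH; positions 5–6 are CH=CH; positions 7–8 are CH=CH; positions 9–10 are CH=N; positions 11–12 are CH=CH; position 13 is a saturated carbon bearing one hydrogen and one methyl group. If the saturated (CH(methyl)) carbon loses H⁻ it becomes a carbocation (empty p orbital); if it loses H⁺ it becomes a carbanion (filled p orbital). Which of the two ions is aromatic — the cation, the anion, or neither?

The anion

In both ions every ring atom is sp² and contributes a p orbital, so both rings are fully conjugated.
Cation: 6 × 2 + 0 = 12 π electrons → 4(3), antiaromatic.
Anion: 6 × 2 + 2 = 14 π electrons → 4(3)+2, aromatic.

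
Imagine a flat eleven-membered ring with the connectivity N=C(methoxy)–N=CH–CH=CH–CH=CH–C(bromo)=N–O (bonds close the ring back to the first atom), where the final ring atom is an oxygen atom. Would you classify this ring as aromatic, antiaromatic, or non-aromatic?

Antiaromatic

All ring atoms are sp² and supply a p orbital to the ring (every atom in a ring double bond is sp² and brings one electron to the p orbital; each sp² =N– keeps its lone pair in-plane and puts one electron into the π system; the oxygen donates one lone pair from its p orbital); the conjugation is uninterrupted.
Tallying contributions gives 5 × 2 = 10 from the double-bond units + 2 from the O atom = 12.
With 12 = 4·3 π electrons, Hückel's rule classifies the planar ring as antiaromatic.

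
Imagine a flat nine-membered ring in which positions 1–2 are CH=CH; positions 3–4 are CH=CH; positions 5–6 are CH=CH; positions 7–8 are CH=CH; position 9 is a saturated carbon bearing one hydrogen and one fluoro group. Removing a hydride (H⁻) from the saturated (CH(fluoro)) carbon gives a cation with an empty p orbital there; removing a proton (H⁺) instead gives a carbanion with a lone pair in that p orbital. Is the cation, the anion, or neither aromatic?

The anion

In either ion the ring is fully conjugated: every atom, including the new sp² carbon, supplies a p orbital.
Cation: 4 × 2 + 0 = 8 π electrons → 4(2), antiaromatic.
Anion: 4 × 2 + 2 = 10 π electrons → 4(2)+2, aromatic.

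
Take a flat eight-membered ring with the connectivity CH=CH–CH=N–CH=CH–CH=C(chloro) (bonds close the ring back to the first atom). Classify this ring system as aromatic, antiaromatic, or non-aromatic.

The p orbitals form a continuous loop: the double-bond atoms are sp², each contributing one p electron; the doubly-bonded nitrogens are pyridine-type — their lone pairs lie in the ring plane, leaving one electron in the p orbital. The ring is fully conjugated.
Counting π electrons: 4 × 2 = 8 from the 4 double-bond units.
With 8 = 4·2 π electrons, Hückel's rule classifies the planar ring as antiaromatic.

Antiaromatic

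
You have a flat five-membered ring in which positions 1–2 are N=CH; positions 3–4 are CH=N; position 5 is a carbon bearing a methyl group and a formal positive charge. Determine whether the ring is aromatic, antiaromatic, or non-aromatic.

Antiaromatic

The p orbitals form a continuous loop: the double-bond atoms are sp², each contributing one p electron; each sp² =N– keeps its lone pair in-plane and puts one electron into the π system; the carbocation has an empty p orbital. The ring is fully conjugated.
Adding the contributions, 2 × 2 = 4 from the double-bond units + 0 from the C(methyl)(+) atom = 4.
With 4 = 4·1 π electrons, Hückel's rule classifies the planar ring as antiaromatic.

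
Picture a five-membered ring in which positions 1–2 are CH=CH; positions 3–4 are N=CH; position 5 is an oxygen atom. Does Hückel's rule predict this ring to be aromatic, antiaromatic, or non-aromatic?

All ring atoms are sp² and supply a p orbital to the ring (each doubly-bonded ring atom is sp² with one p-orbital electron; the doubly-bonded nitrogens are pyridine-type — their lone pairs lie in the ring plane, leaving one electron in the p orbital; the oxygen donates one lone pair from its p orbital); the conjugation is uninterrupted.
π-electron count: 2 × 2 = 4 from the double-bond units + 2 from the O atom = 6.
6 = 4(1) + 2, which satisfies Hückel's 4n+2 rule.

Aromatic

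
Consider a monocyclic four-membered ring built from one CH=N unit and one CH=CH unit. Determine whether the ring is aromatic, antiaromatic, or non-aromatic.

The p orbitals form a continuous loop: every atom in a ring double bond is sp² and brings one electron to the p orbital; the doubly-bonded nitrogens are pyridine-type — their lone pairs lie in the ring plane, leaving one electron in the p orbital. The ring is fully conjugated.
Tallying contributions gives 2 × 2 = 4 from the 2 double-bond units.
4 is a 4n count (n = 1), so the planar conjugated ring is antiaromatic.

Antiaromatic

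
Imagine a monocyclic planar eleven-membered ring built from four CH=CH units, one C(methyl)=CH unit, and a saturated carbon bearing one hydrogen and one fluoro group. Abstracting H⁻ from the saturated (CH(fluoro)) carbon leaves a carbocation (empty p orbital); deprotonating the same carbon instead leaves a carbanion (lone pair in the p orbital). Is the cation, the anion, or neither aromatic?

The cation

In both ions every ring atom is sp² and contributes a p orbital, so both rings are fully conjugated.
Cation: 5 × 2 + 0 = 10 π electrons → 4(2)+2, aromatic.
Anion: 5 × 2 + 2 = 12 π electrons → 4(3), antiaromatic.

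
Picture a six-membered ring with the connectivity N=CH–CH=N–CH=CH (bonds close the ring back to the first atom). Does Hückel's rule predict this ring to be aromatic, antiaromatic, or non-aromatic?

Check conjugation: every atom in a ring double bond is sp² and brings one electron to the p orbital; each =N– nitrogen is pyridine-type (lone pair in the sp² plane, one electron in the p orbital) — every position has a p orbital, so the cyclic π system is continuous.
Counting π electrons: 3 × 2 = 6 from the 3 double-bond units.
With 6 π electrons (n = 1), the Hückel 4n+2 condition holds.

Aromatic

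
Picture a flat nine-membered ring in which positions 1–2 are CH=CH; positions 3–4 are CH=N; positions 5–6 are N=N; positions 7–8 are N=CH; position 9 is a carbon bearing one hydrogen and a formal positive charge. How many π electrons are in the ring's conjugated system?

Every ring atom contributes a p orbital perpendicular to the ring (each doubly-bonded ring atom is sp² with one p-orbital electron; each sp² =N– keeps its lone pair in-plane and puts one electron into the π system; the carbocation has an empty p orbital), so the π system is cyclic and fully conjugated.
Counting π electrons: 4 × 2 = 8 from the double-bond units + 0 from the CH(+) atom = 8.

8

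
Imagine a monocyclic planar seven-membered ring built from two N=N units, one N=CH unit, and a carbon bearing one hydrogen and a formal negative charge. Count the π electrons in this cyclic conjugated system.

Every ring atom contributes a p orbital perpendicular to the ring (the double-bond atoms are sp², each contributing one p electron; each sp² =N– keeps its lone pair in-plane and puts one electron into the π system; the carbanion's lone pair occupies the p orbital), so the π system is cyclic and fully conjugated.
Adding the contributions, 3 × 2 = 6 from the double-bond units + 2 from the CH(-) atom = 8.

8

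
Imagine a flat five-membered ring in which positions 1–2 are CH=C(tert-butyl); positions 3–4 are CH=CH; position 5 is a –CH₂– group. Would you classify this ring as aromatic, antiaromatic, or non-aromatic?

The CH2 position has four σ bonds — the tetrahedral CH₂ carbon is sp³ and has no p orbital in the ring π system — so the cyclic conjugation is interrupted.
Broken conjugation rules out both aromaticity and antiaromaticity.

Non-aromatic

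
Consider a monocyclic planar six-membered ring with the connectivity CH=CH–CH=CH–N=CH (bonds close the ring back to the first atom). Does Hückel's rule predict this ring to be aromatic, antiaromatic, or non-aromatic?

The p orbitals form a continuous loop: each doubly-bonded ring atom is sp² with one p-orbital electron; the doubly-bonded nitrogens are pyridine-type — their lone pairs lie in the ring plane, leaving one electron in the p orbital. The ring is fully conjugated.
Tallying contributions gives 3 × 2 = 6 from the 3 double-bond units.
With 6 π electrons (n = 1), the Hückel 4n+2 condition holds.

Aromatic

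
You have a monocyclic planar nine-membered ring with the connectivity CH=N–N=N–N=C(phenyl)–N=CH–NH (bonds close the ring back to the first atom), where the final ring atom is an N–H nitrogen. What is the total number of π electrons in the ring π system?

The p orbitals form a continuous loop: each doubly-bonded ring atom is sp² with one p-orbital electron; each =N– nitrogen is pyridine-type (lone pair in the sp² plane, one electron in the p orbital); the pyrrole-type nitrogen donates its lone pair from the p orbital. The ring is fully conjugated.
Tallying contributions gives 4 × 2 = 8 from the double-bond units + 2 from the NH atom = 10.

10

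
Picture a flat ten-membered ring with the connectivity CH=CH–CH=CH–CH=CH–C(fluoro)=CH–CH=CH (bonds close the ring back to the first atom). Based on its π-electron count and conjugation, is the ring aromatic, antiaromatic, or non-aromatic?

The p orbitals form a continuous loop: every atom in a ring double bond is sp² and brings one electron to the p orbital. The ring is fully conjugated.
Adding the contributions, 5 × 2 = 10 from the 5 double-bond units.
Since 10 = 4·2 + 2, the ring meets the 4n+2 criterion.

Aromatic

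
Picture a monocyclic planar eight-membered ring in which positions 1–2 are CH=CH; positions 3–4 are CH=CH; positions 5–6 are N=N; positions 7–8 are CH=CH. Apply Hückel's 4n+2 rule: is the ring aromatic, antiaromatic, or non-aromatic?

All ring atoms are sp² and supply a p orbital to the ring (every atom in a ring double bond is sp² and brings one electron to the p orbital; the doubly-bonded nitrogens are pyridine-type — their lone pairs lie in the ring plane, leaving one electron in the p orbital); the conjugation is uninterrupted.
Tallying contributions gives 4 × 2 = 8 from the 4 double-bond units.
8 is a 4n count (n = 2), so the planar conjugated ring is antiaromatic.

Antiaromatic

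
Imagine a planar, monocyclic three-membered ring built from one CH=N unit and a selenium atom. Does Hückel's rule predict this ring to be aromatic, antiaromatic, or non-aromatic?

Antiaromatic

All ring atoms are sp² and supply a p orbital to the ring (each doubly-bonded ring atom is sp² with one p-orbital electron; each sp² =N– keeps its lone pair in-plane and puts one electron into the π system; the selenium donates one lone pair from its p orbital); the conjugation is uninterrupted.
π-electron count: 1 × 2 = 2 from the double-bond unit + 2 from the Se atom = 4.
With 4 = 4·1 π electrons, Hückel's rule classifies the planar ring as antiaromatic.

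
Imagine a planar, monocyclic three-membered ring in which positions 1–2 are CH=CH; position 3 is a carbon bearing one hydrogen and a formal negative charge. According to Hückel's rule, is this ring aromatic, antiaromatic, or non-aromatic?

The p orbitals form a continuous loop: each doubly-bonded ring atom is sp² with one p-orbital electron; the carbanion's lone pair occupies the p orbital. The ring is fully conjugated.
Tallying contributions gives 1 × 2 = 2 from the double-bond unit + 2 from the CH(-) atom = 4.
With 4 = 4·1 π electrons, Hückel's rule classifies the planar ring as antiaromatic.
(This ring is the cyclopropenyl anion.)

Antiaromatic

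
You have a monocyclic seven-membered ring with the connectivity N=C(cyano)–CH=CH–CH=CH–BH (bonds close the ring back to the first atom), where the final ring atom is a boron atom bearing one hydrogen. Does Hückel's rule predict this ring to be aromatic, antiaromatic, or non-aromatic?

Aromatic

The p orbitals form a continuous loop: the double-bond atoms are sp², each contributing one p electron; the doubly-bonded nitrogens are pyridine-type — their lone pairs lie in the ring plane, leaving one electron in the p orbital; the boron has an empty p orbital. The ring is fully conjugated.
Adding the contributions, 3 × 2 = 6 from the double-bond units + 0 from the BH atom = 6.
That gives a 4n+2 count (6, n = 1).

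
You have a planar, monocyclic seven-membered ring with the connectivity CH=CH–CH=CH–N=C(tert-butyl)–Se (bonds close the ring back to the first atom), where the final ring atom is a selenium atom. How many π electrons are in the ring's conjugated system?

8

Check conjugation: the double-bond atoms are sp², each contributing one p electron; the doubly-bonded nitrogens are pyridine-type — their lone pairs lie in the ring plane, leaving one electron in the p orbital; the selenium donates one lone pair from its p orbital — every position has a p orbital, so the cyclic π system is continuous.
Adding the contributions, 3 × 2 = 6 from the double-bond units + 2 from the Se atom = 8.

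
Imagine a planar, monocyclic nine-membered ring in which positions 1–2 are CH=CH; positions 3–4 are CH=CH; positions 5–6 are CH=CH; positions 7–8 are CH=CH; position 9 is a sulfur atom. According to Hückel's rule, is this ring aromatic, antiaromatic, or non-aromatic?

All ring atoms are sp² and supply a p orbital to the ring (each doubly-bonded ring atom is sp² with one p-orbital electron; the sulfur donates one lone pair from its p orbital); the conjugation is uninterrupted.
Counting π electrons: 4 × 2 = 8 from the double-bond units + 2 from the S atom = 10.
With 10 π electrons (n = 2), the Hückel 4n+2 condition holds.

Aromatic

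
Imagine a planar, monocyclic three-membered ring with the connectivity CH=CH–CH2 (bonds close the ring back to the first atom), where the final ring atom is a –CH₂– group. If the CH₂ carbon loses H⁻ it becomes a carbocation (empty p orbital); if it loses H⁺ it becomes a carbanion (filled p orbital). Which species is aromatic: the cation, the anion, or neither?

The cation

Once that carbon is sp², every ring atom has a p orbital and both ions are fully conjugated.
Cation: 1 × 2 + 0 = 2 π electrons → 4(0)+2, aromatic.
Anion: 1 × 2 + 2 = 4 π electrons → 4(1), antiaromatic.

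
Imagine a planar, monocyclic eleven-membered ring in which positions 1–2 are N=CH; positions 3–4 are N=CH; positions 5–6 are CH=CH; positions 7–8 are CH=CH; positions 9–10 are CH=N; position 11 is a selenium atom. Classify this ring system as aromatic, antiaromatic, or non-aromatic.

The p orbitals form a continuous loop: every atom in a ring double bond is sp² and brings one electron to the p orbital; the doubly-bonded nitrogens are pyridine-type — their lone pairs lie in the ring plane, leaving one electron in the p orbital; the selenium donates one lone pair from its p orbital. The ring is fully conjugated.
Counting π electrons: 5 × 2 = 10 from the double-bond units + 2 from the Se atom = 12.
12 = 4(3); a planar, fully conjugated 4n system is antiaromatic.

Antiaromatic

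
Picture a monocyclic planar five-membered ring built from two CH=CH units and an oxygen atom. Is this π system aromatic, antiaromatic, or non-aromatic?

All ring atoms are sp² and supply a p orbital to the ring (every atom in a ring double bond is sp² and brings one electron to the p orbital; the oxygen donates one lone pair from its p orbital); the conjugation is uninterrupted.
Adding the contributions, 2 × 2 = 4 from the double-bond units + 2 from the O atom = 6.
Since 6 = 4·1 + 2, the ring meets the 4n+2 criterion.
(The species described is furan.)

Aromatic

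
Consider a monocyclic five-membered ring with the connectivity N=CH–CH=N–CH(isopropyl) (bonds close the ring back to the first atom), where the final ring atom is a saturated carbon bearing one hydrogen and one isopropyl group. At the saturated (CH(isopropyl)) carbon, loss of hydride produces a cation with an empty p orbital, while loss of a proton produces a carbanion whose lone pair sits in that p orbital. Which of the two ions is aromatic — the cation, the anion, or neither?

The anion

Both ions have a continuous loop of p orbitals — each ring atom is sp².
Cation: 2 × 2 + 0 = 4 π electrons → 4(1), antiaromatic.
Anion: 2 × 2 + 2 = 6 π electrons → 4(1)+2, aromatic.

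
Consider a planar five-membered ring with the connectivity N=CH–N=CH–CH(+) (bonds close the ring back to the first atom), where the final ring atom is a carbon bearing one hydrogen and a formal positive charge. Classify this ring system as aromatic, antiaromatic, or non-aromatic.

Check conjugation: every atom in a ring double bond is sp² and brings one electron to the p orbital; each =N– nitrogen is pyridine-type (lone pair in the sp² plane, one electron in the p orbital); the carbocation has an empty p orbital — every position has a p orbital, so the cyclic π system is continuous.
Adding the contributions, 2 × 2 = 4 from the double-bond units + 0 from the CH(+) atom = 4.
With 4 = 4·1 π electrons, Hückel's rule classifies the planar ring as antiaromatic.

Antiaromatic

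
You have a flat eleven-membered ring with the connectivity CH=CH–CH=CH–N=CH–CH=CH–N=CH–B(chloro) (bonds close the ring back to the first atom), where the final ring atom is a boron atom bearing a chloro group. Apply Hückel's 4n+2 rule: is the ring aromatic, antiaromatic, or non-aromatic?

Aromatic

Check conjugation: every atom in a ring double bond is sp² and brings one electron to the p orbital; each sp² =N– keeps its lone pair in-plane and puts one electron into the π system; the boron has an empty p orbital — every position has a p orbital, so the cyclic π system is continuous.
π-electron count: 5 × 2 = 10 from the double-bond units + 0 from the B(chloro) atom = 10.
With 10 π electrons (n = 2), the Hückel 4n+2 condition holds.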